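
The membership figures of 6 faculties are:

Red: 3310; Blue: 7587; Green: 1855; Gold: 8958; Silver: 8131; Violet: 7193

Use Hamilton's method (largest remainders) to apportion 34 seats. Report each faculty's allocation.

Total 37034; standard divisor 37034/34 ≈ 1089.235.
Standard quotas: Red 3.0388, Blue 6.9654, Green 1.7030, Gold 8.2241, Silver 7.4649, Violet 6.6037.
Lower quotas: Red 3, Blue 6, Green 1, Gold 8, Silver 7, Violet 6 (sum 31, leaving 3 seats).
Remainders in descending order: Blue 0.9654, Green 0.7030, Violet 0.6037, Silver 0.4649, Gold 0.2241, Red 0.0388.
The surplus seats go to Blue, Green, Violet.

Red 3, Blue 7, Green 2, Gold 8, Silver 7, Violet 7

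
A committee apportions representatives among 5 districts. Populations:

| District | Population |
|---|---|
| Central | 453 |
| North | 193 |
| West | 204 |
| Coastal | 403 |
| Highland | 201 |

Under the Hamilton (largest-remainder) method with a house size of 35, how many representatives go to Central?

Total 1454; standard divisor 1454/35 ≈ 41.543.
Standard quotas: Central 10.904, North 4.646, West 4.911, Coastal 9.701, Highland 4.838.
Lower quotas: Central 10, North 4, West 4, Coastal 9, Highland 4 (sum 31, leaving 4 seats).
Remainders in descending order: West 0.911, Central 0.904, Highland 0.838, Coastal 0.701, North 0.646.
The surplus seats go to West, Central, Highland, Coastal.
Central receives 11.

11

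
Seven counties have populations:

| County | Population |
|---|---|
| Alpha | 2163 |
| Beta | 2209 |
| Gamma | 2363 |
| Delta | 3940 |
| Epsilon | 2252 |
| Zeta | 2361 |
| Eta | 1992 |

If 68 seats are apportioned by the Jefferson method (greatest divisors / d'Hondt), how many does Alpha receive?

Standard divisor 17280/68 ≈ 254.118; standard quotas: Alpha 8.512, Beta 8.693, Gamma 9.299, Delta 15.505, Epsilon 8.862, Zeta 9.291, Eta 7.839.
Rounding down gives 8, 8, 9, 15, 8, 9, 7 = 64 seats, so the divisor must be adjusted.
With modified divisor 243: modified quotas Alpha 8.901, Beta 9.091, Gamma 9.724, Delta 16.214, Epsilon 9.267, Zeta 9.716, Eta 8.198.
Rounding down: Alpha 8, Beta 9, Gamma 9, Delta 16, Epsilon 9, Zeta 9, Eta 8 (total 68).
Alpha receives 8.

8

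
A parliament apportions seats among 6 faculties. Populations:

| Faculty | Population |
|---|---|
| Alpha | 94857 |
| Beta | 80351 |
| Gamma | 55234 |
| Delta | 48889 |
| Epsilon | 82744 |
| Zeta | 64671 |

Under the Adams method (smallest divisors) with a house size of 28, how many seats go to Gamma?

4

Standard divisor 426746/28 ≈ 15240.929; standard quotas: Alpha 6.224, Beta 5.272, Gamma 3.624, Delta 3.208, Epsilon 5.429, Zeta 4.243.
Rounding up gives 7, 6, 4, 4, 6, 5 = 32 seats, so the divisor must be adjusted.
With modified divisor 16420: modified quotas Alpha 5.777, Beta 4.893, Gamma 3.364, Delta 2.977, Epsilon 5.039, Zeta 3.939.
Rounding up: Alpha 6, Beta 5, Gamma 4, Delta 3, Epsilon 6, Zeta 4 (total 28).
Gamma receives 4.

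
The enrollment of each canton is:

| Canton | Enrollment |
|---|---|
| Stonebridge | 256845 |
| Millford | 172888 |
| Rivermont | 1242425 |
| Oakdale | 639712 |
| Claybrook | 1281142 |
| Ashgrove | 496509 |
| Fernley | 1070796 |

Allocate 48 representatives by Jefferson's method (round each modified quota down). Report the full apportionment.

Stonebridge: 2; Millford: 1; Rivermont: 12; Oakdale: 6; Claybrook: 12; Ashgrove: 5; Fernley: 10

Standard divisor 5160317/48 ≈ 107506.604; standard quotas: Stonebridge 2.389, Millford 1.608, Rivermont 11.557, Oakdale 5.950, Claybrook 11.917, Ashgrove 4.618, Fernley 9.960.
Rounding down gives 2, 1, 11, 5, 11, 4, 9 = 43 seats, so the divisor must be adjusted.
With modified divisor 98900: modified quotas Stonebridge 2.597, Millford 1.748, Rivermont 12.562, Oakdale 6.468, Claybrook 12.954, Ashgrove 5.020, Fernley 10.827.
Rounding down: Stonebridge 2, Millford 1, Rivermont 12, Oakdale 6, Claybrook 12, Ashgrove 5, Fernley 10 (total 48).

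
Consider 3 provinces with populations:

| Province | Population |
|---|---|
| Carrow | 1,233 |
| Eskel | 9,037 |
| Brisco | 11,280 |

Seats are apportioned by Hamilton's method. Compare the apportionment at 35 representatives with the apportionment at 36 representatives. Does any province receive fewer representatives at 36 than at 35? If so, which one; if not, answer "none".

none

At 35 seats: Carrow 2, Eskel 15, Brisco 18.
At 36 seats: Carrow 2, Eskel 15, Brisco 19.
No province's allocation decreased.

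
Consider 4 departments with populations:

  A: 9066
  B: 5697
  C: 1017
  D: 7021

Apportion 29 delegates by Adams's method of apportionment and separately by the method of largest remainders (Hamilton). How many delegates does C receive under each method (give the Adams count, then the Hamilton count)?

2 and 1

Adams: A 11, B 7, C 2, D 9.
Hamilton: A 12, B 7, C 1, D 9.
C gets 2 under Adams and 1 under Hamilton.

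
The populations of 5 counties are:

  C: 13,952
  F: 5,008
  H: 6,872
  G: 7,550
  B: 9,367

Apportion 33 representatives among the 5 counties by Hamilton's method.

C: 11, F: 4, H: 5, G: 6, B: 7

The standard divisor is 42749/33 ≈ 1295.424.
Standard quotas: C 10.7702, F 3.8659, H 5.3048, G 5.8282, B 7.2308.
Lower quotas: C 10, F 3, H 5, G 5, B 7 (sum 30, leaving 3 seats).
Remainders in descending order: F 0.8659, G 0.8282, C 0.7702, H 0.3048, B 0.2308.
The surplus seats go to F, G, C.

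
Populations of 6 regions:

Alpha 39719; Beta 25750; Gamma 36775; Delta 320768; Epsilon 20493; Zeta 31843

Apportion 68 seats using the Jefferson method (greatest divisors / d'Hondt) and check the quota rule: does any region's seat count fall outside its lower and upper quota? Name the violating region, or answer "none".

Delta

Standard quotas: Alpha 5.682, Beta 3.684, Gamma 5.261, Delta 45.887, Epsilon 2.932, Zeta 4.555.
Jefferson allocation: Alpha 5, Beta 3, Gamma 5, Delta 48, Epsilon 3, Zeta 4.
Delta has quota 45.887 (lower 45, upper 46) but receives 48 — outside the quota interval.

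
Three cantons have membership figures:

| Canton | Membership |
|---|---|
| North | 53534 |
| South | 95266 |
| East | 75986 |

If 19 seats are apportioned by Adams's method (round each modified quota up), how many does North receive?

Standard divisor 224786/19 ≈ 11830.842; standard quotas: North 4.525, South 8.052, East 6.423.
Rounding up gives 5, 9, 7 = 21 seats, so the divisor must be adjusted.
With modified divisor 13000: modified quotas North 4.118, South 7.328, East 5.845.
Rounding up: North 5, South 8, East 6 (total 19).
North receives 5.

5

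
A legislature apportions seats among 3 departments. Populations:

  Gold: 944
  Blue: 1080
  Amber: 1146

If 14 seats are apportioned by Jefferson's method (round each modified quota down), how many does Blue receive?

Standard divisor 3170/14 ≈ 226.429; standard quotas: Gold 4.169, Blue 4.770, Amber 5.061.
Rounding down gives 4, 4, 5 = 13 seats, so the divisor must be adjusted.
With modified divisor 200: modified quotas Gold 4.720, Blue 5.400, Amber 5.730.
Rounding down: Gold 4, Blue 5, Amber 5 (total 14).
Blue receives 5.

5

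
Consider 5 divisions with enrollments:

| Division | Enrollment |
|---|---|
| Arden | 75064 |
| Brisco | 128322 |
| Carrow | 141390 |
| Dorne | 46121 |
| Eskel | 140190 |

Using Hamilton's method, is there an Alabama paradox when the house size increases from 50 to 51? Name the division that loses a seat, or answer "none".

At 50 seats: Arden 7, Brisco 12, Carrow 13, Dorne 5, Eskel 13.
At 51 seats: Arden 7, Brisco 12, Carrow 14, Dorne 4, Eskel 14.
Dorne drops from 5 to 4.

Dorne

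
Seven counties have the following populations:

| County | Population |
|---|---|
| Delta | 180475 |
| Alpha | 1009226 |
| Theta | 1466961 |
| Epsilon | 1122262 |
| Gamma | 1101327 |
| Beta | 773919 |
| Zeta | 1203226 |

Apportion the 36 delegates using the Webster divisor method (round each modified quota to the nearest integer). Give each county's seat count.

Delta=1; Alpha=5; Theta=8; Epsilon=6; Gamma=6; Beta=4; Zeta=6

Standard divisor 6857396/36 ≈ 190483.222; standard quotas: Delta 0.947, Alpha 5.298, Theta 7.701, Epsilon 5.892, Gamma 5.782, Beta 4.063, Zeta 6.317.
Rounding to the nearest integer gives Delta 1, Alpha 5, Theta 8, Epsilon 6, Gamma 6, Beta 4, Zeta 6 — total 36, matching the house size, so no adjustment is needed.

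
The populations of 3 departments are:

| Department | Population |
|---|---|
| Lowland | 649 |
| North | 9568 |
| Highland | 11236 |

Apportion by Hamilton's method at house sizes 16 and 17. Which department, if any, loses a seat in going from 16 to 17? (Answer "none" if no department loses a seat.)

At 16 seats: Lowland 1, North 7, Highland 8.
At 17 seats: Lowland 0, North 8, Highland 9.
Lowland drops from 1 to 0.

Lowland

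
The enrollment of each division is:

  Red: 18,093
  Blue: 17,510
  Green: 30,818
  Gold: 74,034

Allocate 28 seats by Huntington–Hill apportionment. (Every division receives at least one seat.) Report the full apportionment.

With divisor 5082: modified quotas Red 3.560, Blue 3.445, Green 6.064, Gold 14.568.
Geometric-mean thresholds: Red √(3·4)=3.464, Blue √(3·4)=3.464, Green √(6·7)=6.481, Gold √(14·15)=14.491.
Each quota rounded against its threshold gives Red 4, Blue 3, Green 6, Gold 15 (total 28).

Red=4, Blue=3, Green=6, Gold=15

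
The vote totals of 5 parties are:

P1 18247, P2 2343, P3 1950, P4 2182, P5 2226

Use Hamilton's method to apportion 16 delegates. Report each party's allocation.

P1: 11; P2: 2; P3: 1; P4: 1; P5: 1

The standard divisor is 26948/16 ≈ 1684.25.
Standard quotas: P1 10.8339, P2 1.3911, P3 1.1578, P4 1.2955, P5 1.3217.
Lower quotas: P1 10, P2 1, P3 1, P4 1, P5 1 (sum 14, leaving 2 seats).
Remainders in descending order: P1 0.8339, P2 0.3911, P5 0.3217, P4 0.2955, P3 0.1578.
The surplus seats go to P1, P2.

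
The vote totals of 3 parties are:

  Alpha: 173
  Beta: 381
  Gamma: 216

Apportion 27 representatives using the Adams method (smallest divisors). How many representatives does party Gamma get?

Standard divisor 770/27 ≈ 28.519; standard quotas: Alpha 6.066, Beta 13.360, Gamma 7.574.
Rounding up gives 7, 14, 8 = 29 seats, so the divisor must be adjusted.
With modified divisor 30: modified quotas Alpha 5.767, Beta 12.700, Gamma 7.200.
Rounding up: Alpha 6, Beta 13, Gamma 8 (total 27).
Gamma receives 8.

8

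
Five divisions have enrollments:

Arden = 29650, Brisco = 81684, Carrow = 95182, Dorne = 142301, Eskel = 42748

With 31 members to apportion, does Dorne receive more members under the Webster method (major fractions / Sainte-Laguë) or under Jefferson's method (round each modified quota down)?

Jefferson

Webster: Arden 2, Brisco 7, Carrow 8, Dorne 11, Eskel 3.
Jefferson: Arden 2, Brisco 6, Carrow 8, Dorne 12, Eskel 3.
Dorne gets 11 under Webster and 12 under Jefferson.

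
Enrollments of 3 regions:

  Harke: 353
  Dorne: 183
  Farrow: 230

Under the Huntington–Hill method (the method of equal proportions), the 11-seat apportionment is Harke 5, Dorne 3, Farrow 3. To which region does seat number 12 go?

Farrow

Priority for the next seat is population ÷ (√(s·(s+1))).
Priorities: Harke 64.449, Dorne 52.828, Farrow 66.395.
Highest priority: Farrow.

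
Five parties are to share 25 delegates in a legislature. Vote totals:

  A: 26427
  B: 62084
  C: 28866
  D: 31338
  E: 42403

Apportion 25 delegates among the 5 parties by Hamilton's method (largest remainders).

A 3, B 8, C 4, D 4, E 6

Total 191118; standard divisor 191118/25 ≈ 7644.72.
Standard quotas: A 3.4569, B 8.1212, C 3.7759, D 4.0993, E 5.5467.
Lower quotas: A 3, B 8, C 3, D 4, E 5 (sum 23, leaving 2 seats).
Remainders in descending order: C 0.7759, E 0.5467, A 0.4569, B 0.1212, D 0.0993.
Largest remainders: C, E receive the extra seats.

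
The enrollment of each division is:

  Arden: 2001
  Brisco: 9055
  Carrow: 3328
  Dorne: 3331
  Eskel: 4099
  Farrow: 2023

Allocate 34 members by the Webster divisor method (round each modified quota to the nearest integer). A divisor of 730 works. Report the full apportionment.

With modified divisor 730: modified quotas Arden 2.741, Brisco 12.404, Carrow 4.559, Dorne 4.563, Eskel 5.615, Farrow 2.771.
Rounding to the nearest integer: Arden 3, Brisco 12, Carrow 5, Dorne 5, Eskel 6, Farrow 3 (total 34).

Arden 3; Brisco 12; Carrow 5; Dorne 5; Eskel 6; Farrow 3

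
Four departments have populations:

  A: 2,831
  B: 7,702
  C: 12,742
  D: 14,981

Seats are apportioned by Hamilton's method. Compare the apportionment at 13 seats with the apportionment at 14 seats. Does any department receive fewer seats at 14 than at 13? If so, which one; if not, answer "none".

none

At 13 seats: A 1, B 3, C 4, D 5.
At 14 seats: A 1, B 3, C 5, D 5.
No department's allocation decreased.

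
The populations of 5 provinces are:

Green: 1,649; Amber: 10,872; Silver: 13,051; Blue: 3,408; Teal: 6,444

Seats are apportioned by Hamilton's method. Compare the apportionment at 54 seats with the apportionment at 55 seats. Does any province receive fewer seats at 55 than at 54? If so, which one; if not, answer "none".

none

At 54 seats: Green 2, Amber 17, Silver 20, Blue 5, Teal 10.
At 55 seats: Green 3, Amber 17, Silver 20, Blue 5, Teal 10.
No province's allocation decreased.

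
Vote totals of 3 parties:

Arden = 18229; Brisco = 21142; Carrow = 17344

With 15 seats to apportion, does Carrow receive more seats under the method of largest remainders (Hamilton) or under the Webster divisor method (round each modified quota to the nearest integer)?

Hamilton: Arden 5, Brisco 6, Carrow 4.
Webster: Arden 5, Brisco 5, Carrow 5.
Carrow gets 4 under Hamilton and 5 under Webster.

Webster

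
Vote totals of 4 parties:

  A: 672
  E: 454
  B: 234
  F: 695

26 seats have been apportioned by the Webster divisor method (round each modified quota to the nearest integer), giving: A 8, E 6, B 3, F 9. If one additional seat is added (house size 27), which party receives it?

Priority for the next seat is population ÷ (current seats + 0.5).
Priorities: A 79.059, E 69.846, B 66.857, F 73.158.
Highest priority: A.

A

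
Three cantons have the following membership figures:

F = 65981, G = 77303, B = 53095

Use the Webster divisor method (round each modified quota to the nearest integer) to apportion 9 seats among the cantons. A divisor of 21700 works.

With modified divisor 21700: modified quotas F 3.041, G 3.562, B 2.447.
Rounding to the nearest integer: F 3, G 4, B 2 (total 9).

F 3, G 4, B 2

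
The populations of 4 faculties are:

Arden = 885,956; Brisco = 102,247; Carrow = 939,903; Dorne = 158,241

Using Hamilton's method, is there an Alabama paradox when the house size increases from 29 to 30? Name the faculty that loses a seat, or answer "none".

Brisco

At 29 seats: Arden 12, Brisco 2, Carrow 13, Dorne 2.
At 30 seats: Arden 13, Brisco 1, Carrow 14, Dorne 2.
Brisco drops from 2 to 1.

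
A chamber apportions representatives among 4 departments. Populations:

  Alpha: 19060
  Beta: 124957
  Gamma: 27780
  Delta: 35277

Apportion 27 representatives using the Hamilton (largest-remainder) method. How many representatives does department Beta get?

16

The standard divisor is 207074/27 ≈ 7669.407.
Standard quotas: Alpha 2.4852, Beta 16.2929, Gamma 3.6222, Delta 4.5997.
Lower quotas: Alpha 2, Beta 16, Gamma 3, Delta 4 (sum 25, leaving 2 seats).
Remainders in descending order: Gamma 0.6222, Delta 0.5997, Alpha 0.4852, Beta 0.2929.
The surplus seats go to Gamma, Delta.
Beta receives 16.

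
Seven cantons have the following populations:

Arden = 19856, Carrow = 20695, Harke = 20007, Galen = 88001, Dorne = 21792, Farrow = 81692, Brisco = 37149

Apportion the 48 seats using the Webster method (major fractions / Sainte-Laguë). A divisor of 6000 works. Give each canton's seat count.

Arden 3, Carrow 3, Harke 3, Galen 15, Dorne 4, Farrow 14, Brisco 6

With modified divisor 6000: modified quotas Arden 3.309, Carrow 3.449, Harke 3.334, Galen 14.667, Dorne 3.632, Farrow 13.615, Brisco 6.191.
Rounding to the nearest integer: Arden 3, Carrow 3, Harke 3, Galen 15, Dorne 4, Farrow 14, Brisco 6 (total 48).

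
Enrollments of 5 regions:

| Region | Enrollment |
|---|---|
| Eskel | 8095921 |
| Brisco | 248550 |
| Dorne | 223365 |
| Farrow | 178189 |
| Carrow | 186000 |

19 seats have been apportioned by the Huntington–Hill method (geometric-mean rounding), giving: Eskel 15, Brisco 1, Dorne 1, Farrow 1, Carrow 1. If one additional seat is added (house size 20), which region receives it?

Priority for the next seat is population ÷ (√(s·(s+1))).
Priorities: Eskel 522589.453, Brisco 175751.390, Dorne 157942.906, Farrow 125998.650, Carrow 131521.861.
Highest priority: Eskel.

Eskel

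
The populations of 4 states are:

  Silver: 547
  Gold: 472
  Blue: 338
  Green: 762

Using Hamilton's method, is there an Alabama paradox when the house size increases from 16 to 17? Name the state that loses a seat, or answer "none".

At 16 seats: Silver 4, Gold 4, Blue 2, Green 6.
At 17 seats: Silver 4, Gold 4, Blue 3, Green 6.
No state's allocation decreased.

none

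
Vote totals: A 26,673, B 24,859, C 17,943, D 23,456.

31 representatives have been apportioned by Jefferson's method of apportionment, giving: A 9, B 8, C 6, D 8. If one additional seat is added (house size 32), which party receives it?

Priority for the next seat is population ÷ (current seats + 1).
Priorities: A 2667.300, B 2762.111, C 2563.286, D 2606.222.
Highest priority: B.

B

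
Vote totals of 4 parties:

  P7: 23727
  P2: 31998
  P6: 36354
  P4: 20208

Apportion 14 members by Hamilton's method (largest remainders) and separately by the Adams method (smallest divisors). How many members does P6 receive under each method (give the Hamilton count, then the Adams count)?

5 and 4

Hamilton: P7 3, P2 4, P6 5, P4 2.
Adams: P7 3, P2 4, P6 4, P4 3.
P6 gets 5 under Hamilton and 4 under Adams.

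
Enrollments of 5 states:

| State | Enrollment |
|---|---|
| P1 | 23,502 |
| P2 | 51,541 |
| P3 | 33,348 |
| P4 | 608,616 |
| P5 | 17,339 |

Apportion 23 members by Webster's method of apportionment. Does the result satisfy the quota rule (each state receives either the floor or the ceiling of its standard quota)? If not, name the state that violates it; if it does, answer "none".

Standard quotas: P1 0.736, P2 1.614, P3 1.044, P4 19.062, P5 0.543.
Webster allocation: P1 1, P2 2, P3 1, P4 18, P5 1.
P4 has quota 19.062 (lower 19, upper 20) but receives 18 — outside the quota interval.

P4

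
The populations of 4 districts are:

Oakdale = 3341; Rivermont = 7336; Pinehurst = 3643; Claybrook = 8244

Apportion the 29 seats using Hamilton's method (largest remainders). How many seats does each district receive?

Oakdale: 4, Rivermont: 9, Pinehurst: 5, Claybrook: 11

The standard divisor is 22564/29 ≈ 778.069.
Standard quotas: Oakdale 4.2940, Rivermont 9.4285, Pinehurst 4.6821, Claybrook 10.5955.
Lower quotas: Oakdale 4, Rivermont 9, Pinehurst 4, Claybrook 10 (sum 27, leaving 2 seats).
Remainders in descending order: Pinehurst 0.6821, Claybrook 0.5955, Rivermont 0.4285, Oakdale 0.2940.
The surplus seats go to Pinehurst, Claybrook.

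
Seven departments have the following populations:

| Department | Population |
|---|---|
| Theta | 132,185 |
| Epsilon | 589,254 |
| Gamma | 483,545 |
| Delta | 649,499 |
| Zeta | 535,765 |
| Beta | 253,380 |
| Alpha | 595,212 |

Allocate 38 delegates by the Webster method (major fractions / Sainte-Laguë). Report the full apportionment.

Theta 2; Epsilon 7; Gamma 6; Delta 7; Zeta 6; Beta 3; Alpha 7

Standard divisor 3238840/38 ≈ 85232.632; standard quotas: Theta 1.551, Epsilon 6.913, Gamma 5.673, Delta 7.620, Zeta 6.286, Beta 2.973, Alpha 6.983.
Rounding to the nearest integer gives 2, 7, 6, 8, 6, 3, 7 = 39 seats, so the divisor must be adjusted.
With modified divisor 86863.4: modified quotas Theta 1.522, Epsilon 6.784, Gamma 5.567, Delta 7.477, Zeta 6.168, Beta 2.917, Alpha 6.852.
Rounding to the nearest integer: Theta 2, Epsilon 7, Gamma 6, Delta 7, Zeta 6, Beta 3, Alpha 7 (total 38).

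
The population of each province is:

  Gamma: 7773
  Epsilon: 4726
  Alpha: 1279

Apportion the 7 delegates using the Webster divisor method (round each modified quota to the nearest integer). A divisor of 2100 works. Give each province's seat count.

With modified divisor 2100: modified quotas Gamma 3.701, Epsilon 2.250, Alpha 0.609.
Rounding to the nearest integer: Gamma 4, Epsilon 2, Alpha 1 (total 7).

Gamma 4, Epsilon 2, Alpha 1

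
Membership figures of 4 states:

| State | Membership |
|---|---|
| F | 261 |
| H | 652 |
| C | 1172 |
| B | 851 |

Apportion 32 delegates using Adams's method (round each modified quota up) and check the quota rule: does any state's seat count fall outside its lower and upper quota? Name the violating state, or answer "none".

none

Standard quotas: F 2.845, H 7.106, C 12.774, B 9.275.
Adams allocation: F 3, H 7, C 13, B 9.
Every allocation lies between the lower and upper quota.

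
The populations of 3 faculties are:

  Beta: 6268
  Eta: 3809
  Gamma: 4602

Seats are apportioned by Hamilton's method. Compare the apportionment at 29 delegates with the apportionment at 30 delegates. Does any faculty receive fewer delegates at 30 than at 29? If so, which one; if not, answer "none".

At 29 seats: Beta 12, Eta 8, Gamma 9.
At 30 seats: Beta 13, Eta 8, Gamma 9.
No faculty's allocation decreased.

none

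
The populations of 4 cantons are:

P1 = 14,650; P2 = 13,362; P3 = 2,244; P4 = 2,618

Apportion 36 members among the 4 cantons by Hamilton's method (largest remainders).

P1 16; P2 15; P3 2; P4 3

The standard divisor is 32874/36 ≈ 913.167.
Standard quotas: P1 16.0431, P2 14.6326, P3 2.4574, P4 2.8669.
Lower quotas: P1 16, P2 14, P3 2, P4 2 (sum 34, leaving 2 seats).
Remainders in descending order: P4 0.8669, P2 0.6326, P3 0.4574, P1 0.0431.
The surplus seats go to P4, P2.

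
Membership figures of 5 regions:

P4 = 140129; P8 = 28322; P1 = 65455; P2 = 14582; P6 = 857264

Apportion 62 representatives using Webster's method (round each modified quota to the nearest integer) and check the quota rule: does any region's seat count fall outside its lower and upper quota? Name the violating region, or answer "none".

Standard quotas: P4 7.857, P8 1.588, P1 3.670, P2 0.818, P6 48.067.
Webster allocation: P4 8, P8 2, P1 4, P2 1, P6 47.
P6 has quota 48.067 (lower 48, upper 49) but receives 47 — outside the quota interval.

P6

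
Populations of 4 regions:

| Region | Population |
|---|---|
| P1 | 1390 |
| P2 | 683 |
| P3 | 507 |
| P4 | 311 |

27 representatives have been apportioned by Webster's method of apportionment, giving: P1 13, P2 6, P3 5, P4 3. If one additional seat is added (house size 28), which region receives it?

P2

Priority for the next seat is population ÷ (current seats + 0.5).
Priorities: P1 102.963, P2 105.077, P3 92.182, P4 88.857.
Highest priority: P2.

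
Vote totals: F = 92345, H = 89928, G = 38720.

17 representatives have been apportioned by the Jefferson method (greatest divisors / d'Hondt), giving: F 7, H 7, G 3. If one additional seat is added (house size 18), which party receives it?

F

Priority for the next seat is population ÷ (current seats + 1).
Priorities: F 11543.125, H 11241.000, G 9680.000.
Highest priority: F.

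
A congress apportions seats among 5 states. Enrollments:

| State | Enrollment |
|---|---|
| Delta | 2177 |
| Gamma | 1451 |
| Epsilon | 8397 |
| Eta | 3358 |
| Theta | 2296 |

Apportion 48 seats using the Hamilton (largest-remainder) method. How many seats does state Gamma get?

4

Standard divisor: 17679 ÷ 48 ≈ 368.312.
Standard quotas: Delta 5.9107, Gamma 3.9396, Epsilon 22.7986, Eta 9.1173, Theta 6.2338.
Lower quotas: Delta 5, Gamma 3, Epsilon 22, Eta 9, Theta 6 (sum 45, leaving 3 seats).
Remainders in descending order: Gamma 0.9396, Delta 0.9107, Epsilon 0.7986, Theta 0.2338, Eta 0.1173.
Largest remainders: Gamma, Delta, Epsilon receive the extra seats.
Gamma receives 4.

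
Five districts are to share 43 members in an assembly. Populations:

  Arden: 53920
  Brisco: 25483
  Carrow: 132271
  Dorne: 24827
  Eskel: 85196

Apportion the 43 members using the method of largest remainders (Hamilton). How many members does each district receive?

Arden=7, Brisco=4, Carrow=18, Dorne=3, Eskel=11

Standard divisor: 321697 ÷ 43 ≈ 7481.326.
Standard quotas: Arden 7.2073, Brisco 3.4062, Carrow 17.6802, Dorne 3.3185, Eskel 11.3878.
Lower quotas: Arden 7, Brisco 3, Carrow 17, Dorne 3, Eskel 11 (sum 41, leaving 2 seats).
Remainders in descending order: Carrow 0.6802, Brisco 0.4062, Eskel 0.3878, Dorne 0.3185, Arden 0.2073.
The surplus seats go to Carrow, Brisco.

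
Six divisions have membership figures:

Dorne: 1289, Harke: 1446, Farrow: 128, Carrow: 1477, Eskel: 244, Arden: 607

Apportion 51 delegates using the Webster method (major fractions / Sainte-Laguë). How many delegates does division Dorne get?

Standard divisor 5191/51 ≈ 101.784; standard quotas: Dorne 12.664, Harke 14.207, Farrow 1.258, Carrow 14.511, Eskel 2.397, Arden 5.964.
Rounding to the nearest integer gives Dorne 13, Harke 14, Farrow 1, Carrow 15, Eskel 2, Arden 6 — total 51, matching the house size, so no adjustment is needed.
Dorne receives 13.

13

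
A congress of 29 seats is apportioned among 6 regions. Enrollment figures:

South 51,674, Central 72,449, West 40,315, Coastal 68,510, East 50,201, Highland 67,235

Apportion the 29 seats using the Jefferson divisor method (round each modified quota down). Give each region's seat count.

Standard divisor 350384/29 ≈ 12082.207; standard quotas: South 4.277, Central 5.996, West 3.337, Coastal 5.670, East 4.155, Highland 5.565.
Rounding down gives 4, 5, 3, 5, 4, 5 = 26 seats, so the divisor must be adjusted.
With modified divisor 10800: modified quotas South 4.785, Central 6.708, West 3.733, Coastal 6.344, East 4.648, Highland 6.225.
Rounding down: South 4, Central 6, West 3, Coastal 6, East 4, Highland 6 (total 29).

South 4, Central 6, West 3, Coastal 6, East 4, Highland 6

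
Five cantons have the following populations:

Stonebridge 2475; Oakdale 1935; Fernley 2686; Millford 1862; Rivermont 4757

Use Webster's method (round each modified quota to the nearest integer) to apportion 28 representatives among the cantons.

Standard divisor 13715/28 ≈ 489.821; standard quotas: Stonebridge 5.053, Oakdale 3.950, Fernley 5.484, Millford 3.801, Rivermont 9.712.
Rounding to the nearest integer gives Stonebridge 5, Oakdale 4, Fernley 5, Millford 4, Rivermont 10 — total 28, matching the house size, so no adjustment is needed.

Stonebridge=5, Oakdale=4, Fernley=5, Millford=4, Rivermont=10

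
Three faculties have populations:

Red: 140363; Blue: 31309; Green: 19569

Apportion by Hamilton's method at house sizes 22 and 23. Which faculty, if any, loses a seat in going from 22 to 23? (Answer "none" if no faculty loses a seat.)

none

At 22 seats: Red 16, Blue 4, Green 2.
At 23 seats: Red 17, Blue 4, Green 2.
No faculty's allocation decreased.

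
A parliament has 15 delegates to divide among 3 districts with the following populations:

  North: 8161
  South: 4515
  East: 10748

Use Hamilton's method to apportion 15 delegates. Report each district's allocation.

North 5; South 3; East 7

Total 23424; standard divisor 23424/15 ≈ 1561.6.
Standard quotas: North 5.2261, South 2.8913, East 6.8827.
Lower quotas: North 5, South 2, East 6 (sum 13, leaving 2 seats).
Remainders in descending order: South 0.8913, East 0.8827, North 0.2261.
The surplus seats go to South, East.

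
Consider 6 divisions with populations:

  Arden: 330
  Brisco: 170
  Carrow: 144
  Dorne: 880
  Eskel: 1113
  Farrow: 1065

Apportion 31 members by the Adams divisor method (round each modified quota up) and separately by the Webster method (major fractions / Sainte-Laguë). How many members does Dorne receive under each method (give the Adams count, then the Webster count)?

Adams: Arden 3, Brisco 2, Carrow 2, Dorne 7, Eskel 9, Farrow 8.
Webster: Arden 3, Brisco 1, Carrow 1, Dorne 8, Eskel 9, Farrow 9.
Dorne gets 7 under Adams and 8 under Webster.

7 and 8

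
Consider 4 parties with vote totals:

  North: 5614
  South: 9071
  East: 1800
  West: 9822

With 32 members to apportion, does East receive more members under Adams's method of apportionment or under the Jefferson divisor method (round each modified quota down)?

Adams: North 7, South 11, East 3, West 11.
Jefferson: North 7, South 11, East 2, West 12.
East gets 3 under Adams and 2 under Jefferson.

Adams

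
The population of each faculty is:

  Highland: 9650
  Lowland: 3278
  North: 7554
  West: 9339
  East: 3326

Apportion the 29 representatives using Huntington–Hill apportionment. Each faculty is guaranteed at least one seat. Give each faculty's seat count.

Highland 8, Lowland 3, North 7, West 8, East 3

With divisor 1151: modified quotas Highland 8.384, Lowland 2.848, North 6.563, West 8.114, East 2.890.
Geometric-mean thresholds: Highland √(8·9)=8.485, Lowland √(2·3)=2.449, North √(6·7)=6.481, West √(8·9)=8.485, East √(2·3)=2.449.
Each quota rounded against its threshold gives Highland 8, Lowland 3, North 7, West 8, East 3 (total 29).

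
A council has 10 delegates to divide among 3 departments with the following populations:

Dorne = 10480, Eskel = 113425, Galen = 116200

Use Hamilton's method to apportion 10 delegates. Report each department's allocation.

The standard divisor is 240105/10 ≈ 24010.5.
Standard quotas: Dorne 0.4365, Eskel 4.7240, Galen 4.8395.
Lower quotas: Dorne 0, Eskel 4, Galen 4 (sum 8, leaving 2 seats).
Remainders in descending order: Galen 0.8395, Eskel 0.7240, Dorne 0.4365.
The surplus seats go to Galen, Eskel.

Dorne 0, Eskel 5, Galen 5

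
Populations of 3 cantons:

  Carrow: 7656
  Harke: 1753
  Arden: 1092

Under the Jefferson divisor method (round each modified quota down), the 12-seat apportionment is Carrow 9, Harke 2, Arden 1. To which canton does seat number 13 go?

Carrow

Priority for the next seat is population ÷ (current seats + 1).
Priorities: Carrow 765.600, Harke 584.333, Arden 546.000.
Highest priority: Carrow.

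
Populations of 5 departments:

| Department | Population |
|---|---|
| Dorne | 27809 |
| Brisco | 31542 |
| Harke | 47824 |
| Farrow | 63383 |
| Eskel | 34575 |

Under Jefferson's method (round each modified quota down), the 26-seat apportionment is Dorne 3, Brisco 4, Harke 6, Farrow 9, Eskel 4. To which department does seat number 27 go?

Priority for the next seat is population ÷ (current seats + 1).
Priorities: Dorne 6952.250, Brisco 6308.400, Harke 6832.000, Farrow 6338.300, Eskel 6915.000.
Highest priority: Dorne.

Dorne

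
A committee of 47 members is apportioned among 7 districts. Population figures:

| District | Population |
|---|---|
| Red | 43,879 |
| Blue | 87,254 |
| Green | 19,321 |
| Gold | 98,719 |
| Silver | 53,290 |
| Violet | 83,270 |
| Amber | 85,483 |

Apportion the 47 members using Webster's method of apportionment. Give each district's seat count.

Red=4, Blue=9, Green=2, Gold=10, Silver=5, Violet=8, Amber=9

Standard divisor 471216/47 ≈ 10025.872; standard quotas: Red 4.377, Blue 8.703, Green 1.927, Gold 9.846, Silver 5.315, Violet 8.306, Amber 8.526.
Rounding to the nearest integer gives Red 4, Blue 9, Green 2, Gold 10, Silver 5, Violet 8, Amber 9 — total 47, matching the house size, so no adjustment is needed.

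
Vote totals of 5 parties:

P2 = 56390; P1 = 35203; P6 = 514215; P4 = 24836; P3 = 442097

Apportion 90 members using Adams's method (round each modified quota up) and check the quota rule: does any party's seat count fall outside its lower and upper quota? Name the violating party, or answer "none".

P6

Standard quotas: P2 4.731, P1 2.953, P6 43.141, P4 2.084, P3 37.091.
Adams allocation: P2 5, P1 3, P6 42, P4 3, P3 37.
P6 has quota 43.141 (lower 43, upper 44) but receives 42 — outside the quota interval.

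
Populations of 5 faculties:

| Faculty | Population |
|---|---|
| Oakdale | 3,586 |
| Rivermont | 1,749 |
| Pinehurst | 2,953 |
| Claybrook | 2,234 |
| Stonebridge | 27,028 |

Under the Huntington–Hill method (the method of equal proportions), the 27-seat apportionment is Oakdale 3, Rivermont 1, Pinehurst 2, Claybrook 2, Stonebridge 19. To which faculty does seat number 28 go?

Stonebridge

Priority for the next seat is population ÷ (√(s·(s+1))).
Priorities: Oakdale 1035.189, Rivermont 1236.730, Pinehurst 1205.557, Claybrook 912.027, Stonebridge 1386.507.
Highest priority: Stonebridge.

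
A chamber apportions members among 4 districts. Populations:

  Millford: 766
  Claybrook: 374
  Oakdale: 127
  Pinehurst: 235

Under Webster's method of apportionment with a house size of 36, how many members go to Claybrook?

Standard divisor 1502/36 ≈ 41.722; standard quotas: Millford 18.360, Claybrook 8.964, Oakdale 3.044, Pinehurst 5.632.
Rounding to the nearest integer gives Millford 18, Claybrook 9, Oakdale 3, Pinehurst 6 — total 36, matching the house size, so no adjustment is needed.
Claybrook receives 9.

9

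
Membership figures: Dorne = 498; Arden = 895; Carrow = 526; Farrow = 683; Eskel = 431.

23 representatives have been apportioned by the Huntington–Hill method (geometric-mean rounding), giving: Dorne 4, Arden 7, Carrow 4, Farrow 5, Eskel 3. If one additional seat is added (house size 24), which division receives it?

Priority for the next seat is population ÷ (√(s·(s+1))).
Priorities: Dorne 111.356, Arden 119.599, Carrow 117.617, Farrow 124.698, Eskel 124.419.
Highest priority: Farrow.

Farrow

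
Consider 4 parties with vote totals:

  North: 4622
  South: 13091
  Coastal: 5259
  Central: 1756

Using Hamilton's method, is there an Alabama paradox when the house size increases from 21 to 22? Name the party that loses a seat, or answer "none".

At 21 seats: North 4, South 11, Coastal 4, Central 2.
At 22 seats: North 4, South 12, Coastal 5, Central 1.
Central drops from 2 to 1.

Central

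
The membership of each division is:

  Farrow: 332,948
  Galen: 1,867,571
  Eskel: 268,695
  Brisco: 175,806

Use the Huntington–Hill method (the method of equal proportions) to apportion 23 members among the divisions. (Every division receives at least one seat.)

With divisor 116895: modified quotas Farrow 2.848, Galen 15.976, Eskel 2.299, Brisco 1.504.
Geometric-mean thresholds: Farrow √(2·3)=2.449, Galen √(15·16)=15.492, Eskel √(2·3)=2.449, Brisco √(1·2)=1.414.
Each quota rounded against its threshold gives Farrow 3, Galen 16, Eskel 2, Brisco 2 (total 23).

Farrow=3; Galen=16; Eskel=2; Brisco=2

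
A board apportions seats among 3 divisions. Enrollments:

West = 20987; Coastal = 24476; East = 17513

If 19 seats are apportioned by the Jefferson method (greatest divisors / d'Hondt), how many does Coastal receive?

8

Standard divisor 62976/19 ≈ 3314.526; standard quotas: West 6.332, Coastal 7.384, East 5.284.
Rounding down gives 6, 7, 5 = 18 seats, so the divisor must be adjusted.
With modified divisor 3030: modified quotas West 6.926, Coastal 8.078, East 5.780.
Rounding down: West 6, Coastal 8, East 5 (total 19).
Coastal receives 8.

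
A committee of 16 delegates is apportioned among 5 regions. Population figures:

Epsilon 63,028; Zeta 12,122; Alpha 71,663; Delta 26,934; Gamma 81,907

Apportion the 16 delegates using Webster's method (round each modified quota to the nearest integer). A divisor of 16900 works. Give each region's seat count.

Epsilon 4; Zeta 1; Alpha 4; Delta 2; Gamma 5

With modified divisor 16900: modified quotas Epsilon 3.729, Zeta 0.717, Alpha 4.240, Delta 1.594, Gamma 4.847.
Rounding to the nearest integer: Epsilon 4, Zeta 1, Alpha 4, Delta 2, Gamma 5 (total 16).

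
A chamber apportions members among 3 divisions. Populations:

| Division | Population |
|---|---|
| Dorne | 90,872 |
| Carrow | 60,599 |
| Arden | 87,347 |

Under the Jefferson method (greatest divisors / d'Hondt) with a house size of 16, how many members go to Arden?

Standard divisor 238818/16 ≈ 14926.125; standard quotas: Dorne 6.088, Carrow 4.060, Arden 5.852.
Rounding down gives 6, 4, 5 = 15 seats, so the divisor must be adjusted.
With modified divisor 13800: modified quotas Dorne 6.585, Carrow 4.391, Arden 6.329.
Rounding down: Dorne 6, Carrow 4, Arden 6 (total 16).
Arden receives 6.

6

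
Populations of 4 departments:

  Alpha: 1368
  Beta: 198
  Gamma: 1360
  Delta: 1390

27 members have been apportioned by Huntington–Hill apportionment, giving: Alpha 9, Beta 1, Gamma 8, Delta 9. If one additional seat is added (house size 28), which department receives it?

Priority for the next seat is population ÷ (√(s·(s+1))).
Priorities: Alpha 144.200, Beta 140.007, Gamma 160.278, Delta 146.519.
Highest priority: Gamma.

Gamma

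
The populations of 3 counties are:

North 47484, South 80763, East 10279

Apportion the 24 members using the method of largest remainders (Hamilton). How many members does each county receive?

North 8, South 14, East 2

The standard divisor is 138526/24 ≈ 5771.917.
Standard quotas: North 8.2267, South 13.9924, East 1.7809.
Lower quotas: North 8, South 13, East 1 (sum 22, leaving 2 seats).
Remainders in descending order: South 0.9924, East 0.7809, North 0.2267.
Largest remainders: South, East receive the extra seats.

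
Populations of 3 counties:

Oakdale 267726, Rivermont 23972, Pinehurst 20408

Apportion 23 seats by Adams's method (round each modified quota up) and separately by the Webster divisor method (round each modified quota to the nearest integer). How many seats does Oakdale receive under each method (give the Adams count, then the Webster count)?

Adams: Oakdale 19, Rivermont 2, Pinehurst 2.
Webster: Oakdale 20, Rivermont 2, Pinehurst 1.
Oakdale gets 19 under Adams and 20 under Webster.

19 and 20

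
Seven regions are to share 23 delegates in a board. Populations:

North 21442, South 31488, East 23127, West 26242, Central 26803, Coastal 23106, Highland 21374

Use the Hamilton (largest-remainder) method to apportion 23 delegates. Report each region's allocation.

Total 173582; standard divisor 173582/23 ≈ 7547.043.
Standard quotas: North 2.8411, South 4.1722, East 3.0644, West 3.4771, Central 3.5515, Coastal 3.0616, Highland 2.8321.
Lower quotas: North 2, South 4, East 3, West 3, Central 3, Coastal 3, Highland 2 (sum 20, leaving 3 seats).
Remainders in descending order: North 0.8411, Highland 0.8321, Central 0.5515, West 0.4771, South 0.1722, East 0.0644, Coastal 0.0616.
The surplus seats go to North, Highland, Central.

North 3, South 4, East 3, West 3, Central 4, Coastal 3, Highland 3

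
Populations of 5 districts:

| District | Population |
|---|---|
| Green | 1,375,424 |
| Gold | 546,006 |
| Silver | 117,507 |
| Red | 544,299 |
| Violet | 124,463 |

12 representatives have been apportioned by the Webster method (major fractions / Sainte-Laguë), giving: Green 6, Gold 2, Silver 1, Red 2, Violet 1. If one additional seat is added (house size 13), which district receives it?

Gold

Priority for the next seat is population ÷ (current seats + 0.5).
Priorities: Green 211603.692, Gold 218402.400, Silver 78338.000, Red 217719.600, Violet 82975.333.
Highest priority: Gold.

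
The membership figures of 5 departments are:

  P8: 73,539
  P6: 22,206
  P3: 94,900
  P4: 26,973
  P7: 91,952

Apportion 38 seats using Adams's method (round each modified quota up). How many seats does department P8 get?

9

Standard divisor 309570/38 ≈ 8146.579; standard quotas: P8 9.027, P6 2.726, P3 11.649, P4 3.311, P7 11.287.
Rounding up gives 10, 3, 12, 4, 12 = 41 seats, so the divisor must be adjusted.
With modified divisor 8800: modified quotas P8 8.357, P6 2.523, P3 10.784, P4 3.065, P7 10.449.
Rounding up: P8 9, P6 3, P3 11, P4 4, P7 11 (total 38).
P8 receives 9.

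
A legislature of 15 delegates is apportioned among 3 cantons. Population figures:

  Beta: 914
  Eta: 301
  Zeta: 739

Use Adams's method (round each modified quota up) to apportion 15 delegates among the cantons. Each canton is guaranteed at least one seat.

Standard divisor 1954/15 ≈ 130.267; standard quotas: Beta 7.016, Eta 2.311, Zeta 5.673.
Rounding up gives 8, 3, 6 = 17 seats, so the divisor must be adjusted.
With modified divisor 149: modified quotas Beta 6.134, Eta 2.020, Zeta 4.960.
Rounding up: Beta 7, Eta 3, Zeta 5 (total 15).

Beta=7, Eta=3, Zeta=5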